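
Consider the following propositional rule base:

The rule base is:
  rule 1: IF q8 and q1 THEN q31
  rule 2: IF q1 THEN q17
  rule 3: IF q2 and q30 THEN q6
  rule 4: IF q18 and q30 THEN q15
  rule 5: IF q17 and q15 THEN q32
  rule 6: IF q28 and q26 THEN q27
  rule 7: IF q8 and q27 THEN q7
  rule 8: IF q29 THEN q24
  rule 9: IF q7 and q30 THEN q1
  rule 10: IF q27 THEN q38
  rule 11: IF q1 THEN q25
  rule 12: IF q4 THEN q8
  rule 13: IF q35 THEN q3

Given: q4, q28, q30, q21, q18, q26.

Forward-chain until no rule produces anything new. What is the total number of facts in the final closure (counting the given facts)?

[1] rule 4 [IF q18 and q30 THEN q15]; rule 6 [IF q28 and q26 THEN q27]; rule 12 [IF q4 THEN q8]. ⇒ new: q15, q27, q8.
[2] rule 7 [IF q8 and q27 THEN q7]; rule 10 [IF q27 THEN q38]. ⇒ new: q7, q38.
[3] rule 9 [IF q7 and q30 THEN q1]. ⇒ new: q1.
[4] rule 1 [IF q8 and q1 THEN q31]; rule 2 [IF q1 THEN q17]; rule 11 [IF q1 THEN q25]. ⇒ new: q31, q17, q25.
[5] rule 5 [IF q17 and q15 THEN q32]. ⇒ new: q32.
Closure: {q1, q15, q17, q18, q21, q25, q26, q27, q28, q30, q31, q32, q38, q4, q7, q8} — 16 facts.

16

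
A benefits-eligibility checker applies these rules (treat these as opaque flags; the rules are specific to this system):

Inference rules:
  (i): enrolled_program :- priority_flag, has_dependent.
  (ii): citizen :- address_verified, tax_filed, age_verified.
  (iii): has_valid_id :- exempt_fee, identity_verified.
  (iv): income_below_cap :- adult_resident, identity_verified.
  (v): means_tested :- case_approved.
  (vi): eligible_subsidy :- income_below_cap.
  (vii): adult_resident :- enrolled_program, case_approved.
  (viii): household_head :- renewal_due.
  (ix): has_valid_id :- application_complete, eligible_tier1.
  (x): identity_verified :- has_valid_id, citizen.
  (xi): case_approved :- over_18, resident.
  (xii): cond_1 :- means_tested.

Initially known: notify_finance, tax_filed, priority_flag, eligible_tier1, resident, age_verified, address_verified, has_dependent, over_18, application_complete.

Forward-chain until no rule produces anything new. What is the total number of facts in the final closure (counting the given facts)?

20

Round 1: (i) [enrolled_program :- priority_flag, has_dependent.]; (ii) [citizen :- address_verified, tax_filed, age_verified.]; (ix) [has_valid_id :- application_complete, eligible_tier1.]; (xi) [case_approved :- over_18, resident.]. Adds enrolled_program, citizen, has_valid_id, case_approved.
Round 2: (v) [means_tested :- case_approved.]; (vii) [adult_resident :- enrolled_program, case_approved.]; (x) [identity_verified :- has_valid_id, citizen.]. Adds means_tested, adult_resident, identity_verified.
Round 3: (iv) [income_below_cap :- adult_resident, identity_verified.]; (xii) [cond_1 :- means_tested.]. Adds income_below_cap, cond_1.
Round 4: (vi) [eligible_subsidy :- income_below_cap.]. Adds eligible_subsidy.
Closure: {address_verified, adult_resident, age_verified, application_complete, case_approved, citizen, cond_1, eligible_subsidy, eligible_tier1, enrolled_program, has_dependent, has_valid_id, identity_verified, income_below_cap, means_tested, notify_finance, over_18, priority_flag, resident, tax_filed} — 20 facts.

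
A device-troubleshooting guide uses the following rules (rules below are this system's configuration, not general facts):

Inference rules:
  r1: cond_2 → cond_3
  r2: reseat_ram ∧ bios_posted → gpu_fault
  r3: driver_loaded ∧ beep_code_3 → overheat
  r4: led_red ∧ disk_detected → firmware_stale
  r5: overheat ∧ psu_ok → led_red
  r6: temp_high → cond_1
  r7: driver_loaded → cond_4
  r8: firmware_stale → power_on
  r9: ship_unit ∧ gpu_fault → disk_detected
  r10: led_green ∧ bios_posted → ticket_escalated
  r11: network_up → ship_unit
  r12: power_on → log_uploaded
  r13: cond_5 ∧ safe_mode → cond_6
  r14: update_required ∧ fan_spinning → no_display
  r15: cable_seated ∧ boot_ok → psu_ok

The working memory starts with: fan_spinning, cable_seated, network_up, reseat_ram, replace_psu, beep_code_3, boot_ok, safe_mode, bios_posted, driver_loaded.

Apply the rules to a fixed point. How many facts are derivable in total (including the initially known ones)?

Round 1 fires r2, r3, r7, r11, r15, giving gpu_fault, overheat, cond_4, ship_unit, psu_ok.
Round 2 fires r5, r9, giving led_red, disk_detected.
Round 3 fires r4, giving firmware_stale.
Round 4 fires r8, giving power_on.
Round 5 fires r12, giving log_uploaded.
Closure: {beep_code_3, bios_posted, boot_ok, cable_seated, cond_4, disk_detected, driver_loaded, fan_spinning, firmware_stale, gpu_fault, led_red, log_uploaded, network_up, overheat, power_on, psu_ok, replace_psu, reseat_ram, safe_mode, ship_unit} — 20 facts.

20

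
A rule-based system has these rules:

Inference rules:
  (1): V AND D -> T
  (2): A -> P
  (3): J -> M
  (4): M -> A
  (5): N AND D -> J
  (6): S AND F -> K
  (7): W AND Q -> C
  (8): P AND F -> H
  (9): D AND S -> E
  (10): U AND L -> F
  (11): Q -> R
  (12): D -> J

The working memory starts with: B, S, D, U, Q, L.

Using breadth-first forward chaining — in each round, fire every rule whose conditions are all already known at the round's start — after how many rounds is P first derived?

4

[1] (9) [D AND S -> E]; (10) [U AND L -> F]; (11) [Q -> R]; (12) [D -> J]. ⇒ new: E, F, R, J.
[2] (3) [J -> M]; (6) [S AND F -> K]. ⇒ new: M, K.
[3] (4) [M -> A]. ⇒ new: A.
[4] (2) [A -> P]. ⇒ new: P.
P first appears in round 4.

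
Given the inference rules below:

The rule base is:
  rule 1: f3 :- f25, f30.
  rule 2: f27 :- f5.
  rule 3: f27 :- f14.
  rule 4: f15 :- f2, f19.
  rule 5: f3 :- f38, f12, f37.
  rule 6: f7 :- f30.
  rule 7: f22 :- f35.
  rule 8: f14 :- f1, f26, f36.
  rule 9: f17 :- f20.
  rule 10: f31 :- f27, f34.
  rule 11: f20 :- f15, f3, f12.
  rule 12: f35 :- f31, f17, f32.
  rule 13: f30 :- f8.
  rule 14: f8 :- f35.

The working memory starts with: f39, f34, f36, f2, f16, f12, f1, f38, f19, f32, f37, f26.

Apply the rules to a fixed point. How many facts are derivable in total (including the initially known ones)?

24

Round 1: rule 4 [f15 :- f2, f19.]; rule 5 [f3 :- f38, f12, f37.]; rule 8 [f14 :- f1, f26, f36.]. New: f15, f3, f14.
Round 2: rule 3 [f27 :- f14.]; rule 11 [f20 :- f15, f3, f12.]. New: f27, f20.
Round 3: rule 9 [f17 :- f20.]; rule 10 [f31 :- f27, f34.]. New: f17, f31.
Round 4: rule 12 [f35 :- f31, f17, f32.]. New: f35.
Round 5: rule 7 [f22 :- f35.]; rule 14 [f8 :- f35.]. New: f22, f8.
Round 6: rule 13 [f30 :- f8.]. New: f30.
Round 7: rule 6 [f7 :- f30.]. New: f7.
Closure: {f1, f12, f14, f15, f16, f17, f19, f2, f20, f22, f26, f27, f3, f30, f31, f32, f34, f35, f36, f37, f38, f39, f7, f8} — 24 facts.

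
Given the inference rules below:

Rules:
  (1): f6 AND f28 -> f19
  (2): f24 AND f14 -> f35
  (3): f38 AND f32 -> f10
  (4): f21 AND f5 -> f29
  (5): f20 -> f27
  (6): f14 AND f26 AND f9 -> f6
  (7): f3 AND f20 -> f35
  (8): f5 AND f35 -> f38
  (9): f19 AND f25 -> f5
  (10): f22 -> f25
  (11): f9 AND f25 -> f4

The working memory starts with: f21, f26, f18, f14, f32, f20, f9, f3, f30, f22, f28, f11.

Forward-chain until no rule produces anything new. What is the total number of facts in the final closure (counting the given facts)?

22

Round 1 — (5), (6), (7), (10), derive f27, f6, f35, f25.
Round 2 — (1), (11), derive f19, f4.
Round 3 — (9), derive f5.
Round 4 — (4), (8), derive f29, f38.
Round 5 — (3), derive f10.
Closure: {f10, f11, f14, f18, f19, f20, f21, f22, f25, f26, f27, f28, f29, f3, f30, f32, f35, f38, f4, f5, f6, f9} — 22 facts.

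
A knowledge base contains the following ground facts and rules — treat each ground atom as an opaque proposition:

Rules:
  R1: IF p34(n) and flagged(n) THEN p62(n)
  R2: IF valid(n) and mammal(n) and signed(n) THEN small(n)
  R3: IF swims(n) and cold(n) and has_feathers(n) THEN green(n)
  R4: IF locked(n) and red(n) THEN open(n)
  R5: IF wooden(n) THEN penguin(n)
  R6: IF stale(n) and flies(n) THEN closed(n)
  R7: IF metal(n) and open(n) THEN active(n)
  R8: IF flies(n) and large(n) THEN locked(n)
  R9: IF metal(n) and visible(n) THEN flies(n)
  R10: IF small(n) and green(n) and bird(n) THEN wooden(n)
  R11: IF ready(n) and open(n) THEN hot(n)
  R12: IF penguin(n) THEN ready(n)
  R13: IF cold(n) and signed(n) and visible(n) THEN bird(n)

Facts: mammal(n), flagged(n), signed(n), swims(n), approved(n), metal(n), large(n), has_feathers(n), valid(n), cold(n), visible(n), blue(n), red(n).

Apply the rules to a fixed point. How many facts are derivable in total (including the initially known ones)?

24

Round 1 fires R2, R3, R9, R13, giving small(n), green(n), flies(n), bird(n).
Round 2 fires R8, R10, giving locked(n), wooden(n).
Round 3 fires R4, R5, giving open(n), penguin(n).
Round 4 fires R7, R12, giving active(n), ready(n).
Round 5 fires R11, giving hot(n).
Closure: {active(n), approved(n), bird(n), blue(n), cold(n), flagged(n), flies(n), green(n), has_feathers(n), hot(n), large(n), locked(n), mammal(n), metal(n), open(n), penguin(n), ready(n), red(n), signed(n), small(n), swims(n), valid(n), visible(n), wooden(n)} — 24 facts.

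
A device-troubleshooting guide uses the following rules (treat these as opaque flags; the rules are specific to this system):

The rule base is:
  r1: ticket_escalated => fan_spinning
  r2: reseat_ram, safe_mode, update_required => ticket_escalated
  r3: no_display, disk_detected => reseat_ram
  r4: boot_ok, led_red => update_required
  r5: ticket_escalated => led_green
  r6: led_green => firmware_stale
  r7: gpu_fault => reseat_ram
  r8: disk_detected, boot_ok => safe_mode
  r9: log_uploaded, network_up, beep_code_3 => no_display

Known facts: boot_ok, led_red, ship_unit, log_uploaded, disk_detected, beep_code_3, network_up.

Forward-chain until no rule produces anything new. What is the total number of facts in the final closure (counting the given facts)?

Round 1 fires r4, r8, r9, giving update_required, safe_mode, no_display.
Round 2 fires r3, giving reseat_ram.
Round 3 fires r2, giving ticket_escalated.
Round 4 fires r1, r5, giving fan_spinning, led_green.
Round 5 fires r6, giving firmware_stale.
Closure: {beep_code_3, boot_ok, disk_detected, fan_spinning, firmware_stale, led_green, led_red, log_uploaded, network_up, no_display, reseat_ram, safe_mode, ship_unit, ticket_escalated, update_required} — 15 facts.

15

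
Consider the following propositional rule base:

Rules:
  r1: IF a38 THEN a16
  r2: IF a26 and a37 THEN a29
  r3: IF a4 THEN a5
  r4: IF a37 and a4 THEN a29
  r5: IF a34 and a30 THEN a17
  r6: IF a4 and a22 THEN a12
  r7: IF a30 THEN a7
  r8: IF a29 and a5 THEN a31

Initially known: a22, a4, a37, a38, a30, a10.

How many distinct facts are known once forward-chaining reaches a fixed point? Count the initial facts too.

12

Round 1 fires r1, r3, r4, r6, r7, giving a16, a5, a29, a12, a7.
Round 2 fires r8, giving a31.
Closure: {a10, a12, a16, a22, a29, a30, a31, a37, a38, a4, a5, a7} — 12 facts.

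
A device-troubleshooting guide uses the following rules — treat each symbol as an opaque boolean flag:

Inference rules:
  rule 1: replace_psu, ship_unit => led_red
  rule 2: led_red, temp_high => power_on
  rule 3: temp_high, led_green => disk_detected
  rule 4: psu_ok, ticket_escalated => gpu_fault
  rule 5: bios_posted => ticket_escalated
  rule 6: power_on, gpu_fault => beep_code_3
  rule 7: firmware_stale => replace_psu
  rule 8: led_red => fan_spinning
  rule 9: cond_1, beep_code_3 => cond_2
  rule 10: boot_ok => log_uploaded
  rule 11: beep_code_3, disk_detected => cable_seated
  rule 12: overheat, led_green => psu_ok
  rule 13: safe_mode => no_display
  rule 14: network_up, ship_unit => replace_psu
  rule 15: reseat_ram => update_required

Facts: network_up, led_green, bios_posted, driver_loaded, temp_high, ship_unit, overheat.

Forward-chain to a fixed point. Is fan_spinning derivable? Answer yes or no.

yes

[1] rule 3 [temp_high, led_green => disk_detected]; rule 5 [bios_posted => ticket_escalated]; rule 12 [overheat, led_green => psu_ok]; rule 14 [network_up, ship_unit => replace_psu]. ⇒ new: disk_detected, ticket_escalated, psu_ok, replace_psu.
[2] rule 1 [replace_psu, ship_unit => led_red]; rule 4 [psu_ok, ticket_escalated => gpu_fault]. ⇒ new: led_red, gpu_fault.
[3] rule 2 [led_red, temp_high => power_on]; rule 8 [led_red => fan_spinning]. ⇒ new: power_on, fan_spinning.
[4] rule 6 [power_on, gpu_fault => beep_code_3]. ⇒ new: beep_code_3.
[5] rule 11 [beep_code_3, disk_detected => cable_seated]. ⇒ new: cable_seated.
fan_spinning appears in round 3, so it is derivable.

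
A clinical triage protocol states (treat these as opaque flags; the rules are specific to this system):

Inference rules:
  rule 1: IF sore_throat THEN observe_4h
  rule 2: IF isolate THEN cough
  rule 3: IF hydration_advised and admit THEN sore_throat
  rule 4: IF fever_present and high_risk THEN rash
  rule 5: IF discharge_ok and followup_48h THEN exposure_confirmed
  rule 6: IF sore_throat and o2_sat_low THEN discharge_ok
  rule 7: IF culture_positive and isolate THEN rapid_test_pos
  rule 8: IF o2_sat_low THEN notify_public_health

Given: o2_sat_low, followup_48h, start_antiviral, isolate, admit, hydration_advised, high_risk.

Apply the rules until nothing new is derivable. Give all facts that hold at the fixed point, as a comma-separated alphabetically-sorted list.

admit, cough, discharge_ok, exposure_confirmed, followup_48h, high_risk, hydration_advised, isolate, notify_public_health, o2_sat_low, observe_4h, sore_throat, start_antiviral

Round 1: rule 2 [IF isolate THEN cough]; rule 3 [IF hydration_advised and admit THEN sore_throat]; rule 8 [IF o2_sat_low THEN notify_public_health]. Adds cough, sore_throat, notify_public_health.
Round 2: rule 1 [IF sore_throat THEN observe_4h]; rule 6 [IF sore_throat and o2_sat_low THEN discharge_ok]. Adds observe_4h, discharge_ok.
Round 3: rule 5 [IF discharge_ok and followup_48h THEN exposure_confirmed]. Adds exposure_confirmed.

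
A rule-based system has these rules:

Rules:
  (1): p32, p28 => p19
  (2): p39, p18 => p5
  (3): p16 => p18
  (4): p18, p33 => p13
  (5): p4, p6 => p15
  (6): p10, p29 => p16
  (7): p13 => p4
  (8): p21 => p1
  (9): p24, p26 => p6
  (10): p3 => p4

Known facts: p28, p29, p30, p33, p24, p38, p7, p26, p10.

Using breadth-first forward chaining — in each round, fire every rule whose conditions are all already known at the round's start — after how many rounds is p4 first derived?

Round 1: (6) [p10, p29 => p16]; (9) [p24, p26 => p6]. New: p16, p6.
Round 2: (3) [p16 => p18]. New: p18.
Round 3: (4) [p18, p33 => p13]. New: p13.
Round 4: (7) [p13 => p4]. New: p4.
p4 first appears in round 4.

4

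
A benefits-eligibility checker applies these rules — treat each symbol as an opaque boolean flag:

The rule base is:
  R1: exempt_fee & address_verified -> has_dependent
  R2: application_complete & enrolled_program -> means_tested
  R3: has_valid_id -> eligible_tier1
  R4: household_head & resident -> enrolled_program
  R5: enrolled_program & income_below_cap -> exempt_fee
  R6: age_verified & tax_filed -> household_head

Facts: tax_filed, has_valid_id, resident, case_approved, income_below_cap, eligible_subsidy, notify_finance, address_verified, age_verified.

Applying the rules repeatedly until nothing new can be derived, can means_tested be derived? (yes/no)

no

Round 1 fires R3, R6, giving eligible_tier1, household_head.
Round 2 fires R4, giving enrolled_program.
Round 3 fires R5, giving exempt_fee.
Round 4 fires R1, giving has_dependent.
Fixed point reached. means_tested is concluded only by R2; R2 needs application_complete (never derived).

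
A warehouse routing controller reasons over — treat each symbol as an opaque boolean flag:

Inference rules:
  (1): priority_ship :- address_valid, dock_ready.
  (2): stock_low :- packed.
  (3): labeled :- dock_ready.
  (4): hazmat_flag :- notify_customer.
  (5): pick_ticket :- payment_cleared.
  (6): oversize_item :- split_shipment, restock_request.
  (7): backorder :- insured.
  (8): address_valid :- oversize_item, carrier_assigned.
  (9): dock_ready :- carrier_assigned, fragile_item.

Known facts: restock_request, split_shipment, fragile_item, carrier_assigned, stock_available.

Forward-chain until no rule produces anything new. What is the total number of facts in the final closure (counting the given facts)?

Round 1: (6) [oversize_item :- split_shipment, restock_request.]; (9) [dock_ready :- carrier_assigned, fragile_item.]. New: oversize_item, dock_ready.
Round 2: (3) [labeled :- dock_ready.]; (8) [address_valid :- oversize_item, carrier_assigned.]. New: labeled, address_valid.
Round 3: (1) [priority_ship :- address_valid, dock_ready.]. New: priority_ship.
Closure: {address_valid, carrier_assigned, dock_ready, fragile_item, labeled, oversize_item, priority_ship, restock_request, split_shipment, stock_available} — 10 facts.

10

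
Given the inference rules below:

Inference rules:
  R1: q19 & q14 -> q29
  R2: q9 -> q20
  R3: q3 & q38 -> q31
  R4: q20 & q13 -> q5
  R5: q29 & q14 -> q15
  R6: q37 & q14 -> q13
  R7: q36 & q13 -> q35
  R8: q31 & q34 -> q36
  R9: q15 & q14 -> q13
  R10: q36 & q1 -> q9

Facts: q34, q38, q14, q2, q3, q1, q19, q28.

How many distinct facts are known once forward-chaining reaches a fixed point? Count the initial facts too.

Round 1: R1 [q19 & q14 -> q29]; R3 [q3 & q38 -> q31]. New: q29, q31.
Round 2: R5 [q29 & q14 -> q15]; R8 [q31 & q34 -> q36]. New: q15, q36.
Round 3: R9 [q15 & q14 -> q13]; R10 [q36 & q1 -> q9]. New: q13, q9.
Round 4: R2 [q9 -> q20]; R7 [q36 & q13 -> q35]. New: q20, q35.
Round 5: R4 [q20 & q13 -> q5]. New: q5.
Closure: {q1, q13, q14, q15, q19, q2, q20, q28, q29, q3, q31, q34, q35, q36, q38, q5, q9} — 17 facts.

17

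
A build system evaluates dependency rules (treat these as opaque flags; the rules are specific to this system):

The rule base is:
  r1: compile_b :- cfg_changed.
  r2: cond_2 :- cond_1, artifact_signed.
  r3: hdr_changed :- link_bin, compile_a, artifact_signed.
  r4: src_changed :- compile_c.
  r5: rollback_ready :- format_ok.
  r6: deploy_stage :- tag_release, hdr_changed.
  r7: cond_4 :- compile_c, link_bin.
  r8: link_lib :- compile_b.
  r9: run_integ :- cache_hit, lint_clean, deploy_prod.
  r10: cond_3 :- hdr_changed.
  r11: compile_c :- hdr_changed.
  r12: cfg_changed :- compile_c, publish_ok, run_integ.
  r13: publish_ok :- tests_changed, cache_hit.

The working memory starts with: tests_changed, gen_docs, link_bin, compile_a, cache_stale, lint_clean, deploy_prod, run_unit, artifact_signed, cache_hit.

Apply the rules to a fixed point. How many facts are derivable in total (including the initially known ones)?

20

Round 1: r3 [hdr_changed :- link_bin, compile_a, artifact_signed.]; r9 [run_integ :- cache_hit, lint_clean, deploy_prod.]; r13 [publish_ok :- tests_changed, cache_hit.]. Adds hdr_changed, run_integ, publish_ok.
Round 2: r10 [cond_3 :- hdr_changed.]; r11 [compile_c :- hdr_changed.]. Adds cond_3, compile_c.
Round 3: r4 [src_changed :- compile_c.]; r7 [cond_4 :- compile_c, link_bin.]; r12 [cfg_changed :- compile_c, publish_ok, run_integ.]. Adds src_changed, cond_4, cfg_changed.
Round 4: r1 [compile_b :- cfg_changed.]. Adds compile_b.
Round 5: r8 [link_lib :- compile_b.]. Adds link_lib.
Closure: {artifact_signed, cache_hit, cache_stale, cfg_changed, compile_a, compile_b, compile_c, cond_3, cond_4, deploy_prod, gen_docs, hdr_changed, link_bin, link_lib, lint_clean, publish_ok, run_integ, run_unit, src_changed, tests_changed} — 20 facts.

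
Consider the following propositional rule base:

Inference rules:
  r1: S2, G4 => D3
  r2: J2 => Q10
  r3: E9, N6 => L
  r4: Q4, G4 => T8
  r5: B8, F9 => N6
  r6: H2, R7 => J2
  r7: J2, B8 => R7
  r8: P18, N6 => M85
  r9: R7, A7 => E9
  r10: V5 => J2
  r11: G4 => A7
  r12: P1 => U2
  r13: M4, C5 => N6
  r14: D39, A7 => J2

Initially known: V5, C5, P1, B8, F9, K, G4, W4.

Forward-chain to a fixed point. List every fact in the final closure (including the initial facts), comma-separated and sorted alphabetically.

Round 1: r5 [B8, F9 => N6]; r10 [V5 => J2]; r11 [G4 => A7]; r12 [P1 => U2]. Adds N6, J2, A7, U2.
Round 2: r2 [J2 => Q10]; r7 [J2, B8 => R7]. Adds Q10, R7.
Round 3: r9 [R7, A7 => E9]. Adds E9.
Round 4: r3 [E9, N6 => L]. Adds L.

A7, B8, C5, E9, F9, G4, J2, K, L, N6, P1, Q10, R7, U2, V5, W4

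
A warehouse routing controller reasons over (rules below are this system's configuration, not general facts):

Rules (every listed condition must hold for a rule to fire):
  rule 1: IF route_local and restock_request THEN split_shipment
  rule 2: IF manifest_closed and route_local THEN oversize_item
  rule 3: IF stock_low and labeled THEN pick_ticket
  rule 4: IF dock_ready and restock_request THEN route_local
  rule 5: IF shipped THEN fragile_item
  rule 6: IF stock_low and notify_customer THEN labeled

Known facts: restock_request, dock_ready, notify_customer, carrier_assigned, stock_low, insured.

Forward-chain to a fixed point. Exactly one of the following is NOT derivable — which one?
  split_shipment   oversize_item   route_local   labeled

Round 1 — rule 4, rule 6, derive route_local, labeled.
Round 2 — rule 1, rule 3, derive split_shipment, pick_ticket.
Derived: route_local (round 1), labeled (round 1), split_shipment (round 2). oversize_item never appears in any round.

oversize_item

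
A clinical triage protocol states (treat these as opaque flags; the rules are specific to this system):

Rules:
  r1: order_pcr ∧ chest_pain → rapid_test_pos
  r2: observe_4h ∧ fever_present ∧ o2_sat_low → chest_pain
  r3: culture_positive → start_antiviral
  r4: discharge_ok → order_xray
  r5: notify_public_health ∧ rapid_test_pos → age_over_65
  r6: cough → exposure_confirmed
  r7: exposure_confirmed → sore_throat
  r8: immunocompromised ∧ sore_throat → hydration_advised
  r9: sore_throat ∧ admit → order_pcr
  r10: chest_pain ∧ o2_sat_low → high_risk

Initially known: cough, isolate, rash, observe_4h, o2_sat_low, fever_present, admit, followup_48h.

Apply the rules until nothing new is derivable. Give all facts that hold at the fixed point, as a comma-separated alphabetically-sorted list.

admit, chest_pain, cough, exposure_confirmed, fever_present, followup_48h, high_risk, isolate, o2_sat_low, observe_4h, order_pcr, rapid_test_pos, rash, sore_throat

Round 1: r2 [observe_4h ∧ fever_present ∧ o2_sat_low → chest_pain]; r6 [cough → exposure_confirmed]. New: chest_pain, exposure_confirmed.
Round 2: r7 [exposure_confirmed → sore_throat]; r10 [chest_pain ∧ o2_sat_low → high_risk]. New: sore_throat, high_risk.
Round 3: r9 [sore_throat ∧ admit → order_pcr]. New: order_pcr.
Round 4: r1 [order_pcr ∧ chest_pain → rapid_test_pos]. New: rapid_test_pos.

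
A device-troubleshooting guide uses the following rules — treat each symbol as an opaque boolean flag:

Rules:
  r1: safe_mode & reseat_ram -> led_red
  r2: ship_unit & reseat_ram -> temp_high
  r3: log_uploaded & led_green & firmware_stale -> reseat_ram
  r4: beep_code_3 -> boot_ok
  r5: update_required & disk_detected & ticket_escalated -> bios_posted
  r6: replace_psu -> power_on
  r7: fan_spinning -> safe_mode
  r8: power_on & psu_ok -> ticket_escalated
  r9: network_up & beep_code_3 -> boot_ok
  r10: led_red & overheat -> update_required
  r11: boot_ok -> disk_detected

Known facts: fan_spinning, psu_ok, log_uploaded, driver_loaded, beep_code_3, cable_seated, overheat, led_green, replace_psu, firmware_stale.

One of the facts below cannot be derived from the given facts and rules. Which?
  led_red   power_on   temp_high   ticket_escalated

Round 1 fires r3, r4, r6, r7, giving reseat_ram, boot_ok, power_on, safe_mode.
Round 2 fires r1, r8, r11, giving led_red, ticket_escalated, disk_detected.
Round 3 fires r10, giving update_required.
Round 4 fires r5, giving bios_posted.
Derived: led_red (round 2), ticket_escalated (round 2), power_on (round 1). temp_high never appears in any round.

temp_high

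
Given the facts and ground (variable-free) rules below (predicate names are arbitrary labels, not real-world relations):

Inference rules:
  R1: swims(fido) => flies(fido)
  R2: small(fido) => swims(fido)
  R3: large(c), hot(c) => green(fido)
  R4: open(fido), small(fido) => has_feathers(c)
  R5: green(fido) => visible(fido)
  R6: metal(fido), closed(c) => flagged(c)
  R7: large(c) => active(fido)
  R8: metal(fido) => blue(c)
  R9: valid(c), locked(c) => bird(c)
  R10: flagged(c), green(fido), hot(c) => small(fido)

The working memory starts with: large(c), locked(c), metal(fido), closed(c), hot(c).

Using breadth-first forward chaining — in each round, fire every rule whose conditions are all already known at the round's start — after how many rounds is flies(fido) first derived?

4

Round 1 — R3, R6, R7, R8, derive green(fido), flagged(c), active(fido), blue(c).
Round 2 — R5, R10, derive visible(fido), small(fido).
Round 3 — R2, derive swims(fido).
Round 4 — R1, derive flies(fido).
flies(fido) first appears in round 4.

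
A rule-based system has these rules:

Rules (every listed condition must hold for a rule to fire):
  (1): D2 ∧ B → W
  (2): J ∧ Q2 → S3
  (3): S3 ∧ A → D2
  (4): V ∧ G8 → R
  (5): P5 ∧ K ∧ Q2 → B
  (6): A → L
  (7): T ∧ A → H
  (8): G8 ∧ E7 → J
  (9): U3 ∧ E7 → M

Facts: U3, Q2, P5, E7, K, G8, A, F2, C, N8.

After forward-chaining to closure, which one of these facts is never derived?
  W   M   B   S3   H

H

Round 1 — (5), (6), (8), (9), derive B, L, J, M.
Round 2 — (2), derive S3.
Round 3 — (3), derive D2.
Round 4 — (1), derive W.
Derived: S3 (round 2), W (round 4), B (round 1), M (round 1). H never appears in any round.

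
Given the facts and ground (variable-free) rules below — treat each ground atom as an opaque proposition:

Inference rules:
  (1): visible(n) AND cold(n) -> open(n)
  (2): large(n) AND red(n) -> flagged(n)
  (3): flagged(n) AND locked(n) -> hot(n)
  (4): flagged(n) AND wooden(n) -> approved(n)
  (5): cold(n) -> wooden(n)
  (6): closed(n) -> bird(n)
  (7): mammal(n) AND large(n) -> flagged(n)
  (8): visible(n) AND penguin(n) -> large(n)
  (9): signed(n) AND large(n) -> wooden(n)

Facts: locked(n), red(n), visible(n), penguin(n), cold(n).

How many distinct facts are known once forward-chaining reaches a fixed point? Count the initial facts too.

Round 1 fires (1), (5), (8), giving open(n), wooden(n), large(n).
Round 2 fires (2), giving flagged(n).
Round 3 fires (3), (4), giving hot(n), approved(n).
Closure: {approved(n), cold(n), flagged(n), hot(n), large(n), locked(n), open(n), penguin(n), red(n), visible(n), wooden(n)} — 11 facts.

11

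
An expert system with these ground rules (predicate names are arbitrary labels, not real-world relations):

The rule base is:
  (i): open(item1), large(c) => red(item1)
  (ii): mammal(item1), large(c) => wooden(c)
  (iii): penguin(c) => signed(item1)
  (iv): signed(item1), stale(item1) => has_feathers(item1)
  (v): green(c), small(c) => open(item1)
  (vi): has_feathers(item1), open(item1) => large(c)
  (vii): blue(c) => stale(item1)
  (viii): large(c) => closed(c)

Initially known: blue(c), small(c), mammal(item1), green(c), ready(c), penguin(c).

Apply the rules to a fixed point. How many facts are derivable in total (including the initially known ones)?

Round 1: (iii) [penguin(c) => signed(item1)]; (v) [green(c), small(c) => open(item1)]; (vii) [blue(c) => stale(item1)]. New: signed(item1), open(item1), stale(item1).
Round 2: (iv) [signed(item1), stale(item1) => has_feathers(item1)]. New: has_feathers(item1).
Round 3: (vi) [has_feathers(item1), open(item1) => large(c)]. New: large(c).
Round 4: (i) [open(item1), large(c) => red(item1)]; (ii) [mammal(item1), large(c) => wooden(c)]; (viii) [large(c) => closed(c)]. New: red(item1), wooden(c), closed(c).
Closure: {blue(c), closed(c), green(c), has_feathers(item1), large(c), mammal(item1), open(item1), penguin(c), ready(c), red(item1), signed(item1), small(c), stale(item1), wooden(c)} — 14 facts.

14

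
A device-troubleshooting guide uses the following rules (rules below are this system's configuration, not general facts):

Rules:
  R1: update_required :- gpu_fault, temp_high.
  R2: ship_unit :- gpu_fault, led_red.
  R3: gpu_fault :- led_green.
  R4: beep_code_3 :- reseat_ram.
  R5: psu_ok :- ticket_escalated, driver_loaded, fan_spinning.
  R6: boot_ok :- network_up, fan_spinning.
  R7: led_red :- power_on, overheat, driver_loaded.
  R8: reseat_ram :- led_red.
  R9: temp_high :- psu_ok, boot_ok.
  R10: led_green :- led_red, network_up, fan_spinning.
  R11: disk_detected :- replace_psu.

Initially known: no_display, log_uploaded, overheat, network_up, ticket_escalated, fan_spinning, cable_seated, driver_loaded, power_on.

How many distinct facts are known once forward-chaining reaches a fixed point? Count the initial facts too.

19

Round 1: R5 [psu_ok :- ticket_escalated, driver_loaded, fan_spinning.]; R6 [boot_ok :- network_up, fan_spinning.]; R7 [led_red :- power_on, overheat, driver_loaded.]. New: psu_ok, boot_ok, led_red.
Round 2: R8 [reseat_ram :- led_red.]; R9 [temp_high :- psu_ok, boot_ok.]; R10 [led_green :- led_red, network_up, fan_spinning.]. New: reseat_ram, temp_high, led_green.
Round 3: R3 [gpu_fault :- led_green.]; R4 [beep_code_3 :- reseat_ram.]. New: gpu_fault, beep_code_3.
Round 4: R1 [update_required :- gpu_fault, temp_high.]; R2 [ship_unit :- gpu_fault, led_red.]. New: update_required, ship_unit.
Closure: {beep_code_3, boot_ok, cable_seated, driver_loaded, fan_spinning, gpu_fault, led_green, led_red, log_uploaded, network_up, no_display, overheat, power_on, psu_ok, reseat_ram, ship_unit, temp_high, ticket_escalated, update_required} — 19 facts.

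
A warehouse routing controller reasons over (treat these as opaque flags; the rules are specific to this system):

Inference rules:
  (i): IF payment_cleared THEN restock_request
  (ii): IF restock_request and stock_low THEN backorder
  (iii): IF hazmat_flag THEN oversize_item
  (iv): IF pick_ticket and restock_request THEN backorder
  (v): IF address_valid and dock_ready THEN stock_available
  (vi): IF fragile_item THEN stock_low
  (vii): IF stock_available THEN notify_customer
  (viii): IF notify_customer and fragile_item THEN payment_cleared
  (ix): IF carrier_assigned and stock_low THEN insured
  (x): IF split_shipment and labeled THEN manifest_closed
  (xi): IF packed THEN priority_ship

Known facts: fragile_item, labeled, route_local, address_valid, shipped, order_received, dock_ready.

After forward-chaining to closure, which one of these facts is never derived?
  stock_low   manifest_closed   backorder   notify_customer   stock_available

[1] (v) [IF address_valid and dock_ready THEN stock_available]; (vi) [IF fragile_item THEN stock_low]. ⇒ new: stock_available, stock_low.
[2] (vii) [IF stock_available THEN notify_customer]. ⇒ new: notify_customer.
[3] (viii) [IF notify_customer and fragile_item THEN payment_cleared]. ⇒ new: payment_cleared.
[4] (i) [IF payment_cleared THEN restock_request]. ⇒ new: restock_request.
[5] (ii) [IF restock_request and stock_low THEN backorder]. ⇒ new: backorder.
Derived: notify_customer (round 2), stock_available (round 1), stock_low (round 1), backorder (round 5). manifest_closed never appears in any round.

manifest_closed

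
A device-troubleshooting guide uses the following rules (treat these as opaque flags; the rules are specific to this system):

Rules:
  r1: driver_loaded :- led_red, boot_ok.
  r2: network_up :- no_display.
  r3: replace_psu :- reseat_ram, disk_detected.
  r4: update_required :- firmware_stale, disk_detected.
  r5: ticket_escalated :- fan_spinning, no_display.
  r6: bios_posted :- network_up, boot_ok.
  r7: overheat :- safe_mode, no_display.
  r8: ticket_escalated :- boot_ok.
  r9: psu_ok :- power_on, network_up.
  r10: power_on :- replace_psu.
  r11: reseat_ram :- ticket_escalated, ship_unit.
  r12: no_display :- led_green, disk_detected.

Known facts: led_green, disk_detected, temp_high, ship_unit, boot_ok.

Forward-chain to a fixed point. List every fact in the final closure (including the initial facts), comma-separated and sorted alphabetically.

[1] r8 [ticket_escalated :- boot_ok.]; r12 [no_display :- led_green, disk_detected.]. ⇒ new: ticket_escalated, no_display.
[2] r2 [network_up :- no_display.]; r11 [reseat_ram :- ticket_escalated, ship_unit.]. ⇒ new: network_up, reseat_ram.
[3] r3 [replace_psu :- reseat_ram, disk_detected.]; r6 [bios_posted :- network_up, boot_ok.]. ⇒ new: replace_psu, bios_posted.
[4] r10 [power_on :- replace_psu.]. ⇒ new: power_on.
[5] r9 [psu_ok :- power_on, network_up.]. ⇒ new: psu_ok.

bios_posted, boot_ok, disk_detected, led_green, network_up, no_display, power_on, psu_ok, replace_psu, reseat_ram, ship_unit, temp_high, ticket_escalated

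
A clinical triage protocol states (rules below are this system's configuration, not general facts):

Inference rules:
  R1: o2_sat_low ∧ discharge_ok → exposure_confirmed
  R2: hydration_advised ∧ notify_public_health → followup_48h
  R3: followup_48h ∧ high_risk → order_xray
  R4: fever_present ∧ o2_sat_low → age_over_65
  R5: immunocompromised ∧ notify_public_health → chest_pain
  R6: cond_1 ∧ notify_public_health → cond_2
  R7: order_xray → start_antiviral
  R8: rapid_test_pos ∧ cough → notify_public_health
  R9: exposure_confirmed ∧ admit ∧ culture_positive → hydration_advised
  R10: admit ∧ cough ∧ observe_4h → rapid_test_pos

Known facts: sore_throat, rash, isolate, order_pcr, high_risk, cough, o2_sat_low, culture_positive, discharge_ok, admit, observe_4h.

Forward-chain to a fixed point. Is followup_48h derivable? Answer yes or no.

yes

[1] R1 [o2_sat_low ∧ discharge_ok → exposure_confirmed]; R10 [admit ∧ cough ∧ observe_4h → rapid_test_pos]. ⇒ new: exposure_confirmed, rapid_test_pos.
[2] R8 [rapid_test_pos ∧ cough → notify_public_health]; R9 [exposure_confirmed ∧ admit ∧ culture_positive → hydration_advised]. ⇒ new: notify_public_health, hydration_advised.
[3] R2 [hydration_advised ∧ notify_public_health → followup_48h]. ⇒ new: followup_48h.
[4] R3 [followup_48h ∧ high_risk → order_xray]. ⇒ new: order_xray.
[5] R7 [order_xray → start_antiviral]. ⇒ new: start_antiviral.
followup_48h appears in round 3, so it is derivable.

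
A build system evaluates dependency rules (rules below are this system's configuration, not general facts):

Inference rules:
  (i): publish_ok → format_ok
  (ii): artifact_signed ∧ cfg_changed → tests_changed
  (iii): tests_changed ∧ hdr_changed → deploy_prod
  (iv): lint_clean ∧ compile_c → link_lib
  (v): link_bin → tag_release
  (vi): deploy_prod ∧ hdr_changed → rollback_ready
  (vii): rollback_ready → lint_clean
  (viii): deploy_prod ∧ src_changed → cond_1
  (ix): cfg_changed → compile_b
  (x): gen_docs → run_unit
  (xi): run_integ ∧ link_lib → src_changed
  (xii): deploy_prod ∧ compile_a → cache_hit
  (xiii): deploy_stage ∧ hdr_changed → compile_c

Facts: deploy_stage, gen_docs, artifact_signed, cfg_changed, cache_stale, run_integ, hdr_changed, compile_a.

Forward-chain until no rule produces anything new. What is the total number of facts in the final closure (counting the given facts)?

Round 1 — (ii), (ix), (x), (xiii), derive tests_changed, compile_b, run_unit, compile_c.
Round 2 — (iii), derive deploy_prod.
Round 3 — (vi), (xii), derive rollback_ready, cache_hit.
Round 4 — (vii), derive lint_clean.
Round 5 — (iv), derive link_lib.
Round 6 — (xi), derive src_changed.
Round 7 — (viii), derive cond_1.
Closure: {artifact_signed, cache_hit, cache_stale, cfg_changed, compile_a, compile_b, compile_c, cond_1, deploy_prod, deploy_stage, gen_docs, hdr_changed, link_lib, lint_clean, rollback_ready, run_integ, run_unit, src_changed, tests_changed} — 19 facts.

19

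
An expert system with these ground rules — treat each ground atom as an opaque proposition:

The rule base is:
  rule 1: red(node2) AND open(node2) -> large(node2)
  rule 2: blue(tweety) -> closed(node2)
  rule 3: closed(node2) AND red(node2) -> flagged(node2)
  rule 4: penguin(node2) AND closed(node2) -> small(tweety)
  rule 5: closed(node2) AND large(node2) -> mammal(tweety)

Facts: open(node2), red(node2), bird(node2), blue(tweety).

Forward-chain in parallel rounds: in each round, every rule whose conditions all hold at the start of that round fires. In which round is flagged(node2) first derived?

Round 1: rule 1 [red(node2) AND open(node2) -> large(node2)]; rule 2 [blue(tweety) -> closed(node2)]. New: large(node2), closed(node2).
Round 2: rule 3 [closed(node2) AND red(node2) -> flagged(node2)]; rule 5 [closed(node2) AND large(node2) -> mammal(tweety)]. New: flagged(node2), mammal(tweety).
flagged(node2) first appears in round 2.

2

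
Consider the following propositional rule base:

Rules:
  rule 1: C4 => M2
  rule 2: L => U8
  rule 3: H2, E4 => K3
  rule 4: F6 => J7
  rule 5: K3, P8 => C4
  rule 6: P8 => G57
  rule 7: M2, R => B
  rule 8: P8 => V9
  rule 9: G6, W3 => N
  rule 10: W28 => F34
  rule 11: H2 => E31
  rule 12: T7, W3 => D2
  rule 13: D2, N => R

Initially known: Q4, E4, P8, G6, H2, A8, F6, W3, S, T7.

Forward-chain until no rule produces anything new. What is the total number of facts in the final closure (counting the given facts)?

Round 1 — rule 3, rule 4, rule 6, rule 8, rule 9, rule 11, rule 12, derive K3, J7, G57, V9, N, E31, D2.
Round 2 — rule 5, rule 13, derive C4, R.
Round 3 — rule 1, derive M2.
Round 4 — rule 7, derive B.
Closure: {A8, B, C4, D2, E31, E4, F6, G57, G6, H2, J7, K3, M2, N, P8, Q4, R, S, T7, V9, W3} — 21 facts.

21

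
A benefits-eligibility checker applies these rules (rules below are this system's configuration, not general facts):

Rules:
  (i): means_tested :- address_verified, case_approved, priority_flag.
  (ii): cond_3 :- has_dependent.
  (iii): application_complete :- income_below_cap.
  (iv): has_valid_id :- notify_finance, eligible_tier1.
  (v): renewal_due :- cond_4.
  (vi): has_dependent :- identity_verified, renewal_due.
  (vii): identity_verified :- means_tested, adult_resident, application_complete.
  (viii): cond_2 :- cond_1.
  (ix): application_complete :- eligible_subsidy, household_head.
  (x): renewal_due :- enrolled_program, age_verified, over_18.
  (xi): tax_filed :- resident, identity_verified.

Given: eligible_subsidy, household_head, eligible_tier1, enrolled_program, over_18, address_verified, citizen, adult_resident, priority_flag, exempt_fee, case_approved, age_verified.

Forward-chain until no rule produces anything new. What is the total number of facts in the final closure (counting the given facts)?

18

Round 1 — (i), (ix), (x), derive means_tested, application_complete, renewal_due.
Round 2 — (vii), derive identity_verified.
Round 3 — (vi), derive has_dependent.
Round 4 — (ii), derive cond_3.
Closure: {address_verified, adult_resident, age_verified, application_complete, case_approved, citizen, cond_3, eligible_subsidy, eligible_tier1, enrolled_program, exempt_fee, has_dependent, household_head, identity_verified, means_tested, over_18, priority_flag, renewal_due} — 18 facts.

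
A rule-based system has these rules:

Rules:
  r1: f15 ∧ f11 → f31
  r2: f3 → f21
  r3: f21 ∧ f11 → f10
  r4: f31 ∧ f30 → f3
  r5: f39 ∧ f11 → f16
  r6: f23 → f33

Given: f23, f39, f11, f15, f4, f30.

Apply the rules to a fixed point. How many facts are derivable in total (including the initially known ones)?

12

Round 1: r1 [f15 ∧ f11 → f31]; r5 [f39 ∧ f11 → f16]; r6 [f23 → f33]. New: f31, f16, f33.
Round 2: r4 [f31 ∧ f30 → f3]. New: f3.
Round 3: r2 [f3 → f21]. New: f21.
Round 4: r3 [f21 ∧ f11 → f10]. New: f10.
Closure: {f10, f11, f15, f16, f21, f23, f3, f30, f31, f33, f39, f4} — 12 facts.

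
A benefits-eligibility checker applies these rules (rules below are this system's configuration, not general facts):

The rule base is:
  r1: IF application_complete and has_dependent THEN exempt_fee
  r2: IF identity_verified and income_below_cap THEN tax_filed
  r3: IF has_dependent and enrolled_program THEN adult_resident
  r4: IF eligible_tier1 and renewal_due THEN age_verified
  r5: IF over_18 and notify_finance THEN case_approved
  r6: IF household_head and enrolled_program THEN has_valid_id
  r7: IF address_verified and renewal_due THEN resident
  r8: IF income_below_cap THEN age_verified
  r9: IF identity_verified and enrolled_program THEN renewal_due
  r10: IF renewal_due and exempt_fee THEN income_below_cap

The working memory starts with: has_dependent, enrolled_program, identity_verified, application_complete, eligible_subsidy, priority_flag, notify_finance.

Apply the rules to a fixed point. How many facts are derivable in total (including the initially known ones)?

13

Round 1: r1 [IF application_complete and has_dependent THEN exempt_fee]; r3 [IF has_dependent and enrolled_program THEN adult_resident]; r9 [IF identity_verified and enrolled_program THEN renewal_due]. Adds exempt_fee, adult_resident, renewal_due.
Round 2: r10 [IF renewal_due and exempt_fee THEN income_below_cap]. Adds income_below_cap.
Round 3: r2 [IF identity_verified and income_below_cap THEN tax_filed]; r8 [IF income_below_cap THEN age_verified]. Adds tax_filed, age_verified.
Closure: {adult_resident, age_verified, application_complete, eligible_subsidy, enrolled_program, exempt_fee, has_dependent, identity_verified, income_below_cap, notify_finance, priority_flag, renewal_due, tax_filed} — 13 facts.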